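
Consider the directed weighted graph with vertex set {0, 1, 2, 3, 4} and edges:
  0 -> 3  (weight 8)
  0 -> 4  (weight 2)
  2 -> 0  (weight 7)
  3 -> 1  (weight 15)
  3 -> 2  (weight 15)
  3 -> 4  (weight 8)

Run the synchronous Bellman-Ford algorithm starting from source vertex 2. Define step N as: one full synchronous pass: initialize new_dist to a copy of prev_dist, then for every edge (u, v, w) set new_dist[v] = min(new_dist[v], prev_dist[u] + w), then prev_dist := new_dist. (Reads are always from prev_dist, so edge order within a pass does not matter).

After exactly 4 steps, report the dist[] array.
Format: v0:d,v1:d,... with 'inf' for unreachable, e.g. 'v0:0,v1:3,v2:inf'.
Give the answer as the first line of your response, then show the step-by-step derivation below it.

v0:7,v1:30,v2:0,v3:15,v4:9

step 1: dist = v0:7,v1:inf,v2:0,v3:inf,v4:inf
step 2: dist = v0:7,v1:inf,v2:0,v3:15,v4:9
step 3: dist = v0:7,v1:30,v2:0,v3:15,v4:9
step 4: dist = v0:7,v1:30,v2:0,v3:15,v4:9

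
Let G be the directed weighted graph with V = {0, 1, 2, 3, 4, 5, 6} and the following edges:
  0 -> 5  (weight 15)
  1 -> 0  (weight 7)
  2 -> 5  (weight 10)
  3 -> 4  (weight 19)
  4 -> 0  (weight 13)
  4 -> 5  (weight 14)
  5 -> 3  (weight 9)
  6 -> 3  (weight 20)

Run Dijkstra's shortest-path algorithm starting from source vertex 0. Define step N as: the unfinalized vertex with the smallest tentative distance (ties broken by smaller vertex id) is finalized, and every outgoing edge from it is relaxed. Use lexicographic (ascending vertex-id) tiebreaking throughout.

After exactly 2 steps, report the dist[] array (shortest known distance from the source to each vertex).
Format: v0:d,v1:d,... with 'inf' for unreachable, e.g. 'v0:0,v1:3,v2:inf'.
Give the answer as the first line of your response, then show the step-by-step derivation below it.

v0:0,v1:inf,v2:inf,v3:24,v4:inf,v5:15,v6:inf

step 1: dist = v0:0,v1:inf,v2:inf,v3:inf,v4:inf,v5:15,v6:inf
step 2: dist = v0:0,v1:inf,v2:inf,v3:24,v4:inf,v5:15,v6:inf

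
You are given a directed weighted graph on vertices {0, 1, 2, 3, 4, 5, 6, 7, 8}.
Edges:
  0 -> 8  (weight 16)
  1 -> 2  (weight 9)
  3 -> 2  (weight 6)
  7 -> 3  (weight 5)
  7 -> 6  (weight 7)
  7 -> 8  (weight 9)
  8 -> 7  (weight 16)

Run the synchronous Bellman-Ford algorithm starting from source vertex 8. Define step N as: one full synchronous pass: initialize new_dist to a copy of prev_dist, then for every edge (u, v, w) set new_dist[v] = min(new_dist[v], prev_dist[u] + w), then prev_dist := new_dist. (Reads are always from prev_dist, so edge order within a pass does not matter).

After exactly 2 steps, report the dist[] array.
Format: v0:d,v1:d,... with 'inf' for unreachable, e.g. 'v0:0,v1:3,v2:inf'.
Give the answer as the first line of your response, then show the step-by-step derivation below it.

v0:inf,v1:inf,v2:inf,v3:21,v4:inf,v5:inf,v6:23,v7:16,v8:0

step 1: dist = v0:inf,v1:inf,v2:inf,v3:inf,v4:inf,v5:inf,v6:inf,v7:16,v8:0
step 2: dist = v0:inf,v1:inf,v2:inf,v3:21,v4:inf,v5:inf,v6:23,v7:16,v8:0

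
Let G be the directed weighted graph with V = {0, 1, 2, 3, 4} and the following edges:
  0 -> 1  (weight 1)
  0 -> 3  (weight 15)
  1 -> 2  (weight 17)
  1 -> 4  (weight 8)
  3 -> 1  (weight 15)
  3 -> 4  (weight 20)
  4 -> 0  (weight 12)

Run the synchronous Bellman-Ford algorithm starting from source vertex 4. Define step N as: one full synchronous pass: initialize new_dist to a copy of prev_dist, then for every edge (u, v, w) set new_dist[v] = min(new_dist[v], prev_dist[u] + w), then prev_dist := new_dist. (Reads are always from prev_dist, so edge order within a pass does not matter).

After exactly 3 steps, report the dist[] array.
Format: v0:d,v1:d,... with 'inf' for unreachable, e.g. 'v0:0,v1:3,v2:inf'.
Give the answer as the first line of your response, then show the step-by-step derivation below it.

v0:12,v1:13,v2:30,v3:27,v4:0

step 1: dist = v0:12,v1:inf,v2:inf,v3:inf,v4:0
step 2: dist = v0:12,v1:13,v2:inf,v3:27,v4:0
step 3: dist = v0:12,v1:13,v2:30,v3:27,v4:0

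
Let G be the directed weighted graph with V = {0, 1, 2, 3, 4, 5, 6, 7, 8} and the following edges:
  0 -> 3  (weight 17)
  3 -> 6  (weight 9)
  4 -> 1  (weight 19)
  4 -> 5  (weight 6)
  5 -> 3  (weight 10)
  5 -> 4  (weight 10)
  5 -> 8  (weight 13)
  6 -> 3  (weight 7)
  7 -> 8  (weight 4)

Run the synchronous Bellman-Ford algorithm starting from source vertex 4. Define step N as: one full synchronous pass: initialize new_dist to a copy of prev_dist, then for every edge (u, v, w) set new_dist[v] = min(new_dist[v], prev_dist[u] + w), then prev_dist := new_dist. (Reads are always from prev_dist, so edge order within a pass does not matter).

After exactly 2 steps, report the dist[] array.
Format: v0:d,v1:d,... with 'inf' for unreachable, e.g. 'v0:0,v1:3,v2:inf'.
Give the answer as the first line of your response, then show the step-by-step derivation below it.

v0:inf,v1:19,v2:inf,v3:16,v4:0,v5:6,v6:inf,v7:inf,v8:19

step 1: dist = v0:inf,v1:19,v2:inf,v3:inf,v4:0,v5:6,v6:inf,v7:inf,v8:inf
step 2: dist = v0:inf,v1:19,v2:inf,v3:16,v4:0,v5:6,v6:inf,v7:inf,v8:19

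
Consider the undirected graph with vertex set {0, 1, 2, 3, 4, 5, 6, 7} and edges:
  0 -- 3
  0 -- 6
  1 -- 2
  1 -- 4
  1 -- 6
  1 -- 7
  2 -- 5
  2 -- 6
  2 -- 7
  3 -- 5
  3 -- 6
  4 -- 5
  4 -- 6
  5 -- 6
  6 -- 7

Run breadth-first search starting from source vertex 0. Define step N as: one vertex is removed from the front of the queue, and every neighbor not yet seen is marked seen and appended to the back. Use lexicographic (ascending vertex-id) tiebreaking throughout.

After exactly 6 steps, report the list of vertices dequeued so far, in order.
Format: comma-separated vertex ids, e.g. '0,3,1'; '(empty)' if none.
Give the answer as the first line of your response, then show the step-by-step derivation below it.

0,3,6,5,1,2

step 1: dequeue 0; queue=[3,6]; order=0
step 2: dequeue 3; queue=[6,5]; order=0,3
step 3: dequeue 6; queue=[5,1,2,4,7]; order=0,3,6
step 4: dequeue 5; queue=[1,2,4,7]; order=0,3,6,5
step 5: dequeue 1; queue=[2,4,7]; order=0,3,6,5,1
step 6: dequeue 2; queue=[4,7]; order=0,3,6,5,1,2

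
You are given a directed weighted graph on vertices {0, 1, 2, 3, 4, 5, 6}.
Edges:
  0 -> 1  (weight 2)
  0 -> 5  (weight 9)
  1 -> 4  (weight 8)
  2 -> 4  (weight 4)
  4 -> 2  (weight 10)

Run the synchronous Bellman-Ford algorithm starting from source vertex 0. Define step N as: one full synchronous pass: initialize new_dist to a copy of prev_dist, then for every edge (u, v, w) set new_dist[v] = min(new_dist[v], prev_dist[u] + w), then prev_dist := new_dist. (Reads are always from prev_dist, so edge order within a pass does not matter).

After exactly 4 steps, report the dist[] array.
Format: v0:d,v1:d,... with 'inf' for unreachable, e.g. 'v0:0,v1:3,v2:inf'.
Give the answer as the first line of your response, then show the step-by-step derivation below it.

v0:0,v1:2,v2:20,v3:inf,v4:10,v5:9,v6:inf

step 1: dist = v0:0,v1:2,v2:inf,v3:inf,v4:inf,v5:9,v6:inf
step 2: dist = v0:0,v1:2,v2:inf,v3:inf,v4:10,v5:9,v6:inf
step 3: dist = v0:0,v1:2,v2:20,v3:inf,v4:10,v5:9,v6:inf
step 4: dist = v0:0,v1:2,v2:20,v3:inf,v4:10,v5:9,v6:inf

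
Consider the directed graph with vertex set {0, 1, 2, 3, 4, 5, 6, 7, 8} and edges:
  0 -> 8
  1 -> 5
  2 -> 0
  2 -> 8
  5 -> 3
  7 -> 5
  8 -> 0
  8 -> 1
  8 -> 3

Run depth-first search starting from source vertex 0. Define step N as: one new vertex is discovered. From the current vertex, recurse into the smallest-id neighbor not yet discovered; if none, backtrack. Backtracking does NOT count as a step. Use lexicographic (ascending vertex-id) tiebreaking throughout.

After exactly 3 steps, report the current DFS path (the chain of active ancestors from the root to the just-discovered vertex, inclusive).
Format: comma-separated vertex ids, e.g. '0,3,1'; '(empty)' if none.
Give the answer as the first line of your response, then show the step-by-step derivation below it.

0,8,1

step 1: discover 0; path=0; order=0
step 2: discover 8; path=0>8; order=0,8
step 3: discover 1; path=0>8>1; order=0,8,1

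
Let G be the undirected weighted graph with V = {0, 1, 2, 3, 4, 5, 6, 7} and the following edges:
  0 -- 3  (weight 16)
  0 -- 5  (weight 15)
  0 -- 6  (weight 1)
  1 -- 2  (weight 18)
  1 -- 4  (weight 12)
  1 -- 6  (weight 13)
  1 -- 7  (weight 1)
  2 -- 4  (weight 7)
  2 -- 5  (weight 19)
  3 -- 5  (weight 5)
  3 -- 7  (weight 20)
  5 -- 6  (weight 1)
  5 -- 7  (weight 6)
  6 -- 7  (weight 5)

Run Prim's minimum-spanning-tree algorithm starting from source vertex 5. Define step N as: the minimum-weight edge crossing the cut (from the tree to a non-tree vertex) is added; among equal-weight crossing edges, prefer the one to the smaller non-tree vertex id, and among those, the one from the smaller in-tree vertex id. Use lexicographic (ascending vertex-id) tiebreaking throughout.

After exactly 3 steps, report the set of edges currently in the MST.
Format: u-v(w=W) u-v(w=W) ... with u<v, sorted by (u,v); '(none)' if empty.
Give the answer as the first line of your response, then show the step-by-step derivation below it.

0-6(w=1) 3-5(w=5) 5-6(w=1)

step 1: add edge 5-6 (w=1); MST = {5-6(w=1)}
step 2: add edge 0-6 (w=1); MST = {0-6(w=1) 5-6(w=1)}
step 3: add edge 3-5 (w=5); MST = {0-6(w=1) 3-5(w=5) 5-6(w=1)}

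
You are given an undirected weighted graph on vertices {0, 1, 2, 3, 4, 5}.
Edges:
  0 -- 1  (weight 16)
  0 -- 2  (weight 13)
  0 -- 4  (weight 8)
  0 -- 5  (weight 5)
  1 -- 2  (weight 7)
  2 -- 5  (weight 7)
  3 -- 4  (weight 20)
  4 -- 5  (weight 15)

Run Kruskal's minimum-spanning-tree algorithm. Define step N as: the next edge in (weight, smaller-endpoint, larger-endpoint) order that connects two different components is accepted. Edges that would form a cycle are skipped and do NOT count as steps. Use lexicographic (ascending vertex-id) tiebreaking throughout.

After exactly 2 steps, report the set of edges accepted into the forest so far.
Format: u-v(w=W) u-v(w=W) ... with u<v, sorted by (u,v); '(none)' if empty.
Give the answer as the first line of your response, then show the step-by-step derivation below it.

0-5(w=5) 1-2(w=7)

step 1: add edge 0-5 (w=5); MST = {0-5(w=5)}
step 2: add edge 1-2 (w=7); MST = {0-5(w=5) 1-2(w=7)}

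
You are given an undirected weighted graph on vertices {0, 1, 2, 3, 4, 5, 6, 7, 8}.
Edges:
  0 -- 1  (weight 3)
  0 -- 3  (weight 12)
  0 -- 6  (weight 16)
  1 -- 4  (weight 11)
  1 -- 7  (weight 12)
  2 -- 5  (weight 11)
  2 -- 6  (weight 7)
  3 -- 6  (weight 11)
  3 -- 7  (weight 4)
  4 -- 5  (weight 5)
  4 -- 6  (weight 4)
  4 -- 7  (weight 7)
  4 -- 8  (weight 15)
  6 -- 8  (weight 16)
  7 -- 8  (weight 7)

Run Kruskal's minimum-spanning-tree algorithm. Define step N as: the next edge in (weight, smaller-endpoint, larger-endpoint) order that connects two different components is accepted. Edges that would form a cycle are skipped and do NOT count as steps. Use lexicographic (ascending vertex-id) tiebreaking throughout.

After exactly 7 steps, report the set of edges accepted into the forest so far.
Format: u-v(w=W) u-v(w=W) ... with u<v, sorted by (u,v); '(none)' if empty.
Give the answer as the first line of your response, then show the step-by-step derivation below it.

0-1(w=3) 2-6(w=7) 3-7(w=4) 4-5(w=5) 4-6(w=4) 4-7(w=7) 7-8(w=7)

step 1: add edge 0-1 (w=3); MST = {0-1(w=3)}
step 2: add edge 3-7 (w=4); MST = {0-1(w=3) 3-7(w=4)}
step 3: add edge 4-6 (w=4); MST = {0-1(w=3) 3-7(w=4) 4-6(w=4)}
step 4: add edge 4-5 (w=5); MST = {0-1(w=3) 3-7(w=4) 4-5(w=5) 4-6(w=4)}
step 5: add edge 2-6 (w=7); MST = {0-1(w=3) 2-6(w=7) 3-7(w=4) 4-5(w=5) 4-6(w=4)}
step 6: add edge 4-7 (w=7); MST = {0-1(w=3) 2-6(w=7) 3-7(w=4) 4-5(w=5) 4-6(w=4) 4-7(w=7)}
step 7: add edge 7-8 (w=7); MST = {0-1(w=3) 2-6(w=7) 3-7(w=4) 4-5(w=5) 4-6(w=4) 4-7(w=7) 7-8(w=7)}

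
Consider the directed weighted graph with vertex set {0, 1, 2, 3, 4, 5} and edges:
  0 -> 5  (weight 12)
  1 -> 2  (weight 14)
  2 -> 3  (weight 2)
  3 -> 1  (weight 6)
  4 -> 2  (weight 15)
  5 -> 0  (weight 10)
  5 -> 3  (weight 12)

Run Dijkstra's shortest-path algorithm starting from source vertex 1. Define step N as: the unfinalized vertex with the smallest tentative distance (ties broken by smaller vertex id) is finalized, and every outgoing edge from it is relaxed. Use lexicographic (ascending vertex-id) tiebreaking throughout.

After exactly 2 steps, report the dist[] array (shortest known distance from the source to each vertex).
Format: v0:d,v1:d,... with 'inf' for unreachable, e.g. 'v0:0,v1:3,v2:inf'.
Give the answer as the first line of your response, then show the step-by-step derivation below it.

v0:inf,v1:0,v2:14,v3:16,v4:inf,v5:inf

step 1: dist = v0:inf,v1:0,v2:14,v3:inf,v4:inf,v5:inf
step 2: dist = v0:inf,v1:0,v2:14,v3:16,v4:inf,v5:inf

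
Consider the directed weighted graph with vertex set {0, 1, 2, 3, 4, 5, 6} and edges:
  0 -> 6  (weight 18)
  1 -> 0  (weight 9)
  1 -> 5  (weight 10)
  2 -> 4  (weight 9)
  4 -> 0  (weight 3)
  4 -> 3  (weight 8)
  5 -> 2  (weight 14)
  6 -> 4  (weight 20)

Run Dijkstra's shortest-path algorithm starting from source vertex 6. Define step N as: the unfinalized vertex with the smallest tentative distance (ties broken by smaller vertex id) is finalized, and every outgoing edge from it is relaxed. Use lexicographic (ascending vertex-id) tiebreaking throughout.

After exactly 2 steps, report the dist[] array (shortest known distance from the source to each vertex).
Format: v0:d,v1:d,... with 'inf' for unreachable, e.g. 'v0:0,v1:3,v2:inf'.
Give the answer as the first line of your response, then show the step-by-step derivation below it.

v0:23,v1:inf,v2:inf,v3:28,v4:20,v5:inf,v6:0

step 1: dist = v0:inf,v1:inf,v2:inf,v3:inf,v4:20,v5:inf,v6:0
step 2: dist = v0:23,v1:inf,v2:inf,v3:28,v4:20,v5:inf,v6:0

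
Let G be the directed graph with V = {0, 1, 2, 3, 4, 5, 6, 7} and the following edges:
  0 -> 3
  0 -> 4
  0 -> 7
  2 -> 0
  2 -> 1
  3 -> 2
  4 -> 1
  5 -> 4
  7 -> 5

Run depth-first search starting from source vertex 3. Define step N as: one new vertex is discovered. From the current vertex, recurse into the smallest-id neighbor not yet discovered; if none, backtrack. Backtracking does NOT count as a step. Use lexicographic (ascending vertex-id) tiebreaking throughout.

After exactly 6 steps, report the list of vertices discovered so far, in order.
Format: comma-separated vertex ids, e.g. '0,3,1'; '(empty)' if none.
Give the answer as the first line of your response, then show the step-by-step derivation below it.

3,2,0,4,1,7

step 1: discover 3; path=3; order=3
step 2: discover 2; path=3>2; order=3,2
step 3: discover 0; path=3>2>0; order=3,2,0
step 4: discover 4; path=3>2>0>4; order=3,2,0,4
step 5: discover 1; path=3>2>0>4>1; order=3,2,0,4,1
step 6: discover 7; path=3>2>0>7; order=3,2,0,4,1,7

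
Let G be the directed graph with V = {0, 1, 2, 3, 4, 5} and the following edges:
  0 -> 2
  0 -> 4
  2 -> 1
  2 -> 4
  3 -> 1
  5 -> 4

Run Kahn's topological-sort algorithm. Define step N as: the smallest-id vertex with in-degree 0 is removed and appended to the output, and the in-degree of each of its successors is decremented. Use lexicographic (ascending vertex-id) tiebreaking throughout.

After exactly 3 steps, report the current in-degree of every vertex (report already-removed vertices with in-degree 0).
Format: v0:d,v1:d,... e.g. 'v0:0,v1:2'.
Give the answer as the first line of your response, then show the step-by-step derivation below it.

v0:0,v1:0,v2:0,v3:0,v4:1,v5:0

step 1: output 0; order=[0]; indeg=(0,2,0,0,2,0)
step 2: output 2; order=[0,2]; indeg=(0,1,0,0,1,0)
step 3: output 3; order=[0,2,3]; indeg=(0,0,0,0,1,0)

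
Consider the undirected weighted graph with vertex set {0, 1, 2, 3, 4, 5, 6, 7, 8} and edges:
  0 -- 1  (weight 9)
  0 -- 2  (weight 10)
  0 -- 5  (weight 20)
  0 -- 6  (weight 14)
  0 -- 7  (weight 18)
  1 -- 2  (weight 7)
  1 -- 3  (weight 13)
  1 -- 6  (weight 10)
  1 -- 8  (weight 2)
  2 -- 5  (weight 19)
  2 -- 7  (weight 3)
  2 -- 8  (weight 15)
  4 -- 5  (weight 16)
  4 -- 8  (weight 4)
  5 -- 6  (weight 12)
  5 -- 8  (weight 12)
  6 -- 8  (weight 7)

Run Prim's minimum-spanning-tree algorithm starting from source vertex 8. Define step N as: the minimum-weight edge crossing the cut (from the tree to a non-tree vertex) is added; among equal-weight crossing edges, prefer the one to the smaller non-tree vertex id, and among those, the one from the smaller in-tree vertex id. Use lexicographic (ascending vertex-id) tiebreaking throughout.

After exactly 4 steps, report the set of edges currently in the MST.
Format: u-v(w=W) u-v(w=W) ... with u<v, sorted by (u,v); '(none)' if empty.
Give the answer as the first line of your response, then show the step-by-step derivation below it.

1-2(w=7) 1-8(w=2) 2-7(w=3) 4-8(w=4)

step 1: add edge 1-8 (w=2); MST = {1-8(w=2)}
step 2: add edge 4-8 (w=4); MST = {1-8(w=2) 4-8(w=4)}
step 3: add edge 1-2 (w=7); MST = {1-2(w=7) 1-8(w=2) 4-8(w=4)}
step 4: add edge 2-7 (w=3); MST = {1-2(w=7) 1-8(w=2) 2-7(w=3) 4-8(w=4)}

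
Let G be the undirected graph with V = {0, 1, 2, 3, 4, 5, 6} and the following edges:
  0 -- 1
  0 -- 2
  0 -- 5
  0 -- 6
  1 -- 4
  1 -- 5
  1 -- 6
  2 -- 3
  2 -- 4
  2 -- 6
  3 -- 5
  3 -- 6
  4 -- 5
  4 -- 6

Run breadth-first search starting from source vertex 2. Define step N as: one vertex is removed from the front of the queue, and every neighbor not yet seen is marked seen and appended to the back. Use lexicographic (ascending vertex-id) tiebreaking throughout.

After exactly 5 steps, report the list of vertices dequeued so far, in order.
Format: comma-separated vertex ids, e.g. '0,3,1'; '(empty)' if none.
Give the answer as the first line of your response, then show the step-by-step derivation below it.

2,0,3,4,6

step 1: dequeue 2; queue=[0,3,4,6]; order=2
step 2: dequeue 0; queue=[3,4,6,1,5]; order=2,0
step 3: dequeue 3; queue=[4,6,1,5]; order=2,0,3
step 4: dequeue 4; queue=[6,1,5]; order=2,0,3,4
step 5: dequeue 6; queue=[1,5]; order=2,0,3,4,6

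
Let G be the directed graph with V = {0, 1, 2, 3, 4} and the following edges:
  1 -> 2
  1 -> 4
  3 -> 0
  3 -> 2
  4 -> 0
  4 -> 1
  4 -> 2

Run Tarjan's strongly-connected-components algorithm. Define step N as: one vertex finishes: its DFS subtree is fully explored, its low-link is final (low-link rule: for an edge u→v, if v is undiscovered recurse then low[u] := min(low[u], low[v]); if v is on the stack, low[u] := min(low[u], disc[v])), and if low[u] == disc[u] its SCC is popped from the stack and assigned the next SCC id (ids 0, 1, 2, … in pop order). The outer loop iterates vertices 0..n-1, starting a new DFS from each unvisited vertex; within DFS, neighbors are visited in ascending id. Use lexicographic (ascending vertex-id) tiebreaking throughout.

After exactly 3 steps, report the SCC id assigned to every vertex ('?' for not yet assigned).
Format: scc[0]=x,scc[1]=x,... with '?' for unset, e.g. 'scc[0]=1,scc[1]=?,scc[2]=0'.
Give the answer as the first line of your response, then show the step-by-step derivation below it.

scc[0]=0,scc[1]=?,scc[2]=1,scc[3]=?,scc[4]=?

step 1: low=(low[0]=0,low[1]=?,low[2]=?,low[3]=?,low[4]=?); scc=(scc[0]=0,scc[1]=?,scc[2]=?,scc[3]=?,scc[4]=?)
step 2: low=(low[0]=0,low[1]=1,low[2]=2,low[3]=?,low[4]=?); scc=(scc[0]=0,scc[1]=?,scc[2]=1,scc[3]=?,scc[4]=?)
step 3: low=(low[0]=0,low[1]=1,low[2]=2,low[3]=?,low[4]=1); scc=(scc[0]=0,scc[1]=?,scc[2]=1,scc[3]=?,scc[4]=?)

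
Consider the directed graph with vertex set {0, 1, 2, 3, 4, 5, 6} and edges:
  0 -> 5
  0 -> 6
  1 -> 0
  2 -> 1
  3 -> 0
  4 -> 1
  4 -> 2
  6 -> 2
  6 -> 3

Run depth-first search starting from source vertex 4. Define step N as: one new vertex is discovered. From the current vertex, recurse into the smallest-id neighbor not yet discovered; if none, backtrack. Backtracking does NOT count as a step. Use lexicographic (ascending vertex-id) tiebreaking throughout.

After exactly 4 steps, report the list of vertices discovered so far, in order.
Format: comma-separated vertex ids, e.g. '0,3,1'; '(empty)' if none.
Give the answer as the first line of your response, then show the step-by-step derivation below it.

4,1,0,5

step 1: discover 4; path=4; order=4
step 2: discover 1; path=4>1; order=4,1
step 3: discover 0; path=4>1>0; order=4,1,0
step 4: discover 5; path=4>1>0>5; order=4,1,0,5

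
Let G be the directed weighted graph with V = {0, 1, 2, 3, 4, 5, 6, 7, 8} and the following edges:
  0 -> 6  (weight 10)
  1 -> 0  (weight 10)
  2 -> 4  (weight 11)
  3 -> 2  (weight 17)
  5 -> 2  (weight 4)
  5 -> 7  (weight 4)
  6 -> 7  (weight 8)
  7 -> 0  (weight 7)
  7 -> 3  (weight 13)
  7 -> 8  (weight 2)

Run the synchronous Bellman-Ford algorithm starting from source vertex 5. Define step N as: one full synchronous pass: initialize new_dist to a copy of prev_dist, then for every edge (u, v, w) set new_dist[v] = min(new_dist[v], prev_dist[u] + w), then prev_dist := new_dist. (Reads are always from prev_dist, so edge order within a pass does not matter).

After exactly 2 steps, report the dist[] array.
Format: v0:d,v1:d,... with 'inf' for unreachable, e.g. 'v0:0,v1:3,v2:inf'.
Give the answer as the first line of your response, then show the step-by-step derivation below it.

v0:11,v1:inf,v2:4,v3:17,v4:15,v5:0,v6:inf,v7:4,v8:6

step 1: dist = v0:inf,v1:inf,v2:4,v3:inf,v4:inf,v5:0,v6:inf,v7:4,v8:inf
step 2: dist = v0:11,v1:inf,v2:4,v3:17,v4:15,v5:0,v6:inf,v7:4,v8:6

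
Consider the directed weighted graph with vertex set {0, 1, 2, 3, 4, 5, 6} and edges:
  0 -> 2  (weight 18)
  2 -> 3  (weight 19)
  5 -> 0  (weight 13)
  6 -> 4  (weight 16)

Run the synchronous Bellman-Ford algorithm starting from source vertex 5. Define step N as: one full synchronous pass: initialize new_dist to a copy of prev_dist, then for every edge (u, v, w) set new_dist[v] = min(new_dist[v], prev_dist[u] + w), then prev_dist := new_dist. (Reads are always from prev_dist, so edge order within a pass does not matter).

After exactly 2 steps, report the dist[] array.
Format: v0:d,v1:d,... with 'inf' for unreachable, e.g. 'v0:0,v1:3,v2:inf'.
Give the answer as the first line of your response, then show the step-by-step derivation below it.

v0:13,v1:inf,v2:31,v3:inf,v4:inf,v5:0,v6:inf

step 1: dist = v0:13,v1:inf,v2:inf,v3:inf,v4:inf,v5:0,v6:inf
step 2: dist = v0:13,v1:inf,v2:31,v3:inf,v4:inf,v5:0,v6:inf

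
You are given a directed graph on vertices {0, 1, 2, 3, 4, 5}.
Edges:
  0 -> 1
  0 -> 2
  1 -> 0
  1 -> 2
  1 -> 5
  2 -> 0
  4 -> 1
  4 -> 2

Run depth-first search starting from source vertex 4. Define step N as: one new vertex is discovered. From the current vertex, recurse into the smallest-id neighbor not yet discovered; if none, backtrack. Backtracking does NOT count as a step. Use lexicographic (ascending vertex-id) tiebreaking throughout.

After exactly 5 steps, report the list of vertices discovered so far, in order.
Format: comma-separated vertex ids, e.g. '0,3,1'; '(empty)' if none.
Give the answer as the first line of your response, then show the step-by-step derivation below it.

4,1,0,2,5

step 1: discover 4; path=4; order=4
step 2: discover 1; path=4>1; order=4,1
step 3: discover 0; path=4>1>0; order=4,1,0
step 4: discover 2; path=4>1>0>2; order=4,1,0,2
step 5: discover 5; path=4>1>5; order=4,1,0,2,5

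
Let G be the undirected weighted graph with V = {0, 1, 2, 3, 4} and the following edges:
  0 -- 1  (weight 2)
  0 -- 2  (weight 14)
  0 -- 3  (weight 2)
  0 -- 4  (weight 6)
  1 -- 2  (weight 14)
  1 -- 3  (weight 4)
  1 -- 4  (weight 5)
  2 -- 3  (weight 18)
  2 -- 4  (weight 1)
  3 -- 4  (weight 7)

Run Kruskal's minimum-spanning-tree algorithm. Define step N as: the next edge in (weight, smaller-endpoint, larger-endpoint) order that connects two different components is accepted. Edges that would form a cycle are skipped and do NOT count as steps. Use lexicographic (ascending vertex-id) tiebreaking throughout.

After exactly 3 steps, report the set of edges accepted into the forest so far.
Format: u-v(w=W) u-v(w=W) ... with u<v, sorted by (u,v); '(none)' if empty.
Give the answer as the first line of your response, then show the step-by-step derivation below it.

0-1(w=2) 0-3(w=2) 2-4(w=1)

step 1: add edge 2-4 (w=1); MST = {2-4(w=1)}
step 2: add edge 0-1 (w=2); MST = {0-1(w=2) 2-4(w=1)}
step 3: add edge 0-3 (w=2); MST = {0-1(w=2) 0-3(w=2) 2-4(w=1)}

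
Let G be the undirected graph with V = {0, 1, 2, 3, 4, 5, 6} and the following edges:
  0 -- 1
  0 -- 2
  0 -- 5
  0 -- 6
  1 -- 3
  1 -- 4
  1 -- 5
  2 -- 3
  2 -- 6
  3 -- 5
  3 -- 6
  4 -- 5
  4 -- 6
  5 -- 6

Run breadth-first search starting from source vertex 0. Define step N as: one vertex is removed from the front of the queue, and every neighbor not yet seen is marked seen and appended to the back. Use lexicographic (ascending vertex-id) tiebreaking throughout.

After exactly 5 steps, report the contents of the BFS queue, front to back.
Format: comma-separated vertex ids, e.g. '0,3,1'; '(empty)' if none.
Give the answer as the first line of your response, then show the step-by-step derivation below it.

3,4

step 1: dequeue 0; queue=[1,2,5,6]; order=0
step 2: dequeue 1; queue=[2,5,6,3,4]; order=0,1
step 3: dequeue 2; queue=[5,6,3,4]; order=0,1,2
step 4: dequeue 5; queue=[6,3,4]; order=0,1,2,5
step 5: dequeue 6; queue=[3,4]; order=0,1,2,5,6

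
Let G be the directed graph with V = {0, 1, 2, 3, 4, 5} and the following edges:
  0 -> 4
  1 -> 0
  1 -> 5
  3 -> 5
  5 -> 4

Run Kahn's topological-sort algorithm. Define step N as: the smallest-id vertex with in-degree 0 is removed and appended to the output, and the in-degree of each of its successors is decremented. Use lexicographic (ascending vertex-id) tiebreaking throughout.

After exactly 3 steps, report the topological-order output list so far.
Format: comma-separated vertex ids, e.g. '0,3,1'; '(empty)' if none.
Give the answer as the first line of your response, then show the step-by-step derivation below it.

1,0,2

step 1: output 1; order=[1]; indeg=(0,0,0,0,2,1)
step 2: output 0; order=[1,0]; indeg=(0,0,0,0,1,1)
step 3: output 2; order=[1,0,2]; indeg=(0,0,0,0,1,1)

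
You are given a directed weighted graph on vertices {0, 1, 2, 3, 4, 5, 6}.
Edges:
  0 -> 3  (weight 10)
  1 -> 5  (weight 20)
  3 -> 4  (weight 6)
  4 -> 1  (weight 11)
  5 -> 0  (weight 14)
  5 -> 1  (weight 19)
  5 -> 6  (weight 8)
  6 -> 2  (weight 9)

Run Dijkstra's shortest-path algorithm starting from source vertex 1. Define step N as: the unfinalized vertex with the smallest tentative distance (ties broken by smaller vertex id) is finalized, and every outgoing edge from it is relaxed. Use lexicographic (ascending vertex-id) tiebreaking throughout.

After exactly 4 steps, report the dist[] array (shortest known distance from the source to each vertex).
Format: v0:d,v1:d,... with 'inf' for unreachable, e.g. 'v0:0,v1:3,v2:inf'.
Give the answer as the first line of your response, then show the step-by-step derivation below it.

v0:34,v1:0,v2:37,v3:44,v4:inf,v5:20,v6:28

step 1: dist = v0:inf,v1:0,v2:inf,v3:inf,v4:inf,v5:20,v6:inf
step 2: dist = v0:34,v1:0,v2:inf,v3:inf,v4:inf,v5:20,v6:28
step 3: dist = v0:34,v1:0,v2:37,v3:inf,v4:inf,v5:20,v6:28
step 4: dist = v0:34,v1:0,v2:37,v3:44,v4:inf,v5:20,v6:28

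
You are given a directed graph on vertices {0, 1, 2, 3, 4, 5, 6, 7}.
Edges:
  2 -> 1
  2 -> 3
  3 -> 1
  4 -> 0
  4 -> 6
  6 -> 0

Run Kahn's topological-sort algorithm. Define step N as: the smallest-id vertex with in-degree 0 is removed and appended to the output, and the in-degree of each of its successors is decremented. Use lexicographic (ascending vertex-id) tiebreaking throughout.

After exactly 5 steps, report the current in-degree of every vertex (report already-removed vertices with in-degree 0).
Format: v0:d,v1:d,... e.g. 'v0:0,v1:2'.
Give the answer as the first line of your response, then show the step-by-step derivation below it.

v0:1,v1:0,v2:0,v3:0,v4:0,v5:0,v6:0,v7:0

step 1: output 2; order=[2]; indeg=(2,1,0,0,0,0,1,0)
step 2: output 3; order=[2,3]; indeg=(2,0,0,0,0,0,1,0)
step 3: output 1; order=[2,3,1]; indeg=(2,0,0,0,0,0,1,0)
step 4: output 4; order=[2,3,1,4]; indeg=(1,0,0,0,0,0,0,0)
step 5: output 5; order=[2,3,1,4,5]; indeg=(1,0,0,0,0,0,0,0)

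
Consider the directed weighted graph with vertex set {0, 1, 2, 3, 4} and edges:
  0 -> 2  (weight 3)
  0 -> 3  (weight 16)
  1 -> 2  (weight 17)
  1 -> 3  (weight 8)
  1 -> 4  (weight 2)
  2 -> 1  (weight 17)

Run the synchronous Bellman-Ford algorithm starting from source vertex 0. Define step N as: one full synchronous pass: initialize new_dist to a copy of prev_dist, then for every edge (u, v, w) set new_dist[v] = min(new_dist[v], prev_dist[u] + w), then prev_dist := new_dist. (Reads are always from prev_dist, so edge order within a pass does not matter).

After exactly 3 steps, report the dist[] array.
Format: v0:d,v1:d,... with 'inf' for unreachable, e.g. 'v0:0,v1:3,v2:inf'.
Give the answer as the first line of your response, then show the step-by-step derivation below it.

v0:0,v1:20,v2:3,v3:16,v4:22

step 1: dist = v0:0,v1:inf,v2:3,v3:16,v4:inf
step 2: dist = v0:0,v1:20,v2:3,v3:16,v4:inf
step 3: dist = v0:0,v1:20,v2:3,v3:16,v4:22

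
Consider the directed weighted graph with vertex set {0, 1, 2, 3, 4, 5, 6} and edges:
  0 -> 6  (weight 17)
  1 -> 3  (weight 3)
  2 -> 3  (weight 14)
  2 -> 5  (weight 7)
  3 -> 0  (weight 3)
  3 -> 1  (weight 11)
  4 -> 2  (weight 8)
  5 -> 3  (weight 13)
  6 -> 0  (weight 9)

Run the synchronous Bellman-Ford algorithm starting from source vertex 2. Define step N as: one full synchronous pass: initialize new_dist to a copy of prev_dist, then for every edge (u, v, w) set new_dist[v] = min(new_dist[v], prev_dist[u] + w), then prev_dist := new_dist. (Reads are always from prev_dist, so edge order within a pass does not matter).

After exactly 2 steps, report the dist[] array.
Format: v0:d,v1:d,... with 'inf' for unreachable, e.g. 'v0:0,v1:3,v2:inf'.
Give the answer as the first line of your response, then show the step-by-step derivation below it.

v0:17,v1:25,v2:0,v3:14,v4:inf,v5:7,v6:inf

step 1: dist = v0:inf,v1:inf,v2:0,v3:14,v4:inf,v5:7,v6:inf
step 2: dist = v0:17,v1:25,v2:0,v3:14,v4:inf,v5:7,v6:inf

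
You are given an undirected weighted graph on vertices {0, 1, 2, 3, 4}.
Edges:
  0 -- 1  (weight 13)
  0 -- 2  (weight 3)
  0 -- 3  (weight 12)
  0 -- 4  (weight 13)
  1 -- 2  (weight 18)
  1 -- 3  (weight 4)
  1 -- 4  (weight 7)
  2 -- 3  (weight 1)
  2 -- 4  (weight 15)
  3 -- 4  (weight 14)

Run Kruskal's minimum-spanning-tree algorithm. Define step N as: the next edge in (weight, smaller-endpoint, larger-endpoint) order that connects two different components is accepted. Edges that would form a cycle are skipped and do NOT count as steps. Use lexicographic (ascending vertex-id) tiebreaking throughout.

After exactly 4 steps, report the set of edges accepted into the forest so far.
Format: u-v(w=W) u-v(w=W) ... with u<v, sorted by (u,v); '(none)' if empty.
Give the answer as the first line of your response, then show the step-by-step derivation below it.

0-2(w=3) 1-3(w=4) 1-4(w=7) 2-3(w=1)

step 1: add edge 2-3 (w=1); MST = {2-3(w=1)}
step 2: add edge 0-2 (w=3); MST = {0-2(w=3) 2-3(w=1)}
step 3: add edge 1-3 (w=4); MST = {0-2(w=3) 1-3(w=4) 2-3(w=1)}
step 4: add edge 1-4 (w=7); MST = {0-2(w=3) 1-3(w=4) 1-4(w=7) 2-3(w=1)}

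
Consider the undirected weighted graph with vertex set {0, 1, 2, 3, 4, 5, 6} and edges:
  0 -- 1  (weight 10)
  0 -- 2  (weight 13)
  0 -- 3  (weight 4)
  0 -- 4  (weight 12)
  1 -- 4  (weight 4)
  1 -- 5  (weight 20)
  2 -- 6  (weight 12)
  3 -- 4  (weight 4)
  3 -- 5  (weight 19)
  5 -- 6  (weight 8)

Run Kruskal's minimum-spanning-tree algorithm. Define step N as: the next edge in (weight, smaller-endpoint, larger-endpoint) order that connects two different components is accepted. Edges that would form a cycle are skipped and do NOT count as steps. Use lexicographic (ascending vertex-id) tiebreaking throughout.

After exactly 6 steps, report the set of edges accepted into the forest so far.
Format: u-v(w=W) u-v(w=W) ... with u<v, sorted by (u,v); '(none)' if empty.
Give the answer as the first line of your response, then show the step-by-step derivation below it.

0-2(w=13) 0-3(w=4) 1-4(w=4) 2-6(w=12) 3-4(w=4) 5-6(w=8)

step 1: add edge 0-3 (w=4); MST = {0-3(w=4)}
step 2: add edge 1-4 (w=4); MST = {0-3(w=4) 1-4(w=4)}
step 3: add edge 3-4 (w=4); MST = {0-3(w=4) 1-4(w=4) 3-4(w=4)}
step 4: add edge 5-6 (w=8); MST = {0-3(w=4) 1-4(w=4) 3-4(w=4) 5-6(w=8)}
step 5: add edge 2-6 (w=12); MST = {0-3(w=4) 1-4(w=4) 2-6(w=12) 3-4(w=4) 5-6(w=8)}
step 6: add edge 0-2 (w=13); MST = {0-2(w=13) 0-3(w=4) 1-4(w=4) 2-6(w=12) 3-4(w=4) 5-6(w=8)}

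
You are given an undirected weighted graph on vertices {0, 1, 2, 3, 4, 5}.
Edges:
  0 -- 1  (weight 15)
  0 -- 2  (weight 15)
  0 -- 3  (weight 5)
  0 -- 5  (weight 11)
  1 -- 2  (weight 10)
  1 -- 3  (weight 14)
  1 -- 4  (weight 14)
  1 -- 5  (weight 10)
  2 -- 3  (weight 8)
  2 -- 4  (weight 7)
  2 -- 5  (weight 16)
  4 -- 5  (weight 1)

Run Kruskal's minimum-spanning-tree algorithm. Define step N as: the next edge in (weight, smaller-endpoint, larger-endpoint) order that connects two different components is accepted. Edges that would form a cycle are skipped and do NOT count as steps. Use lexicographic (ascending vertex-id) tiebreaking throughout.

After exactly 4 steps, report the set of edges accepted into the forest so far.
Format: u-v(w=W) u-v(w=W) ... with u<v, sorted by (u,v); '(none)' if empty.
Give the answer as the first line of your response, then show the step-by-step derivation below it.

0-3(w=5) 2-3(w=8) 2-4(w=7) 4-5(w=1)

step 1: add edge 4-5 (w=1); MST = {4-5(w=1)}
step 2: add edge 0-3 (w=5); MST = {0-3(w=5) 4-5(w=1)}
step 3: add edge 2-4 (w=7); MST = {0-3(w=5) 2-4(w=7) 4-5(w=1)}
step 4: add edge 2-3 (w=8); MST = {0-3(w=5) 2-3(w=8) 2-4(w=7) 4-5(w=1)}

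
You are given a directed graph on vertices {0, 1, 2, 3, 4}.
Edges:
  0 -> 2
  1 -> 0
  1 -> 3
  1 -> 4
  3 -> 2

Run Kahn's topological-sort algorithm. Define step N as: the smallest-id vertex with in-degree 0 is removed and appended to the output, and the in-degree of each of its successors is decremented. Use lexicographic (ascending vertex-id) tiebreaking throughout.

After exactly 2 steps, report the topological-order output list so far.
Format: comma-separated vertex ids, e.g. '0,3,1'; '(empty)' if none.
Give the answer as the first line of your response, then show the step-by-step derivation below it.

1,0

step 1: output 1; order=[1]; indeg=(0,0,2,0,0)
step 2: output 0; order=[1,0]; indeg=(0,0,1,0,0)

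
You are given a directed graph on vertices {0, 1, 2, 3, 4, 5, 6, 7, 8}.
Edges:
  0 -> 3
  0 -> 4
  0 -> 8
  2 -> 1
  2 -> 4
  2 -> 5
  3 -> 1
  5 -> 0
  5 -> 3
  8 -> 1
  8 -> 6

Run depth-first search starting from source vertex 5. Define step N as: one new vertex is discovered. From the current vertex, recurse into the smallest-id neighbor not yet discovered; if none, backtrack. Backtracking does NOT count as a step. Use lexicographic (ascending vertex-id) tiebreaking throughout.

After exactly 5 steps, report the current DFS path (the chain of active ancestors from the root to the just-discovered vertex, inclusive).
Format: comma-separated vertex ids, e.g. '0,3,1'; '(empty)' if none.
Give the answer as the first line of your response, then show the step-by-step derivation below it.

5,0,4

step 1: discover 5; path=5; order=5
step 2: discover 0; path=5>0; order=5,0
step 3: discover 3; path=5>0>3; order=5,0,3
step 4: discover 1; path=5>0>3>1; order=5,0,3,1
step 5: discover 4; path=5>0>4; order=5,0,3,1,4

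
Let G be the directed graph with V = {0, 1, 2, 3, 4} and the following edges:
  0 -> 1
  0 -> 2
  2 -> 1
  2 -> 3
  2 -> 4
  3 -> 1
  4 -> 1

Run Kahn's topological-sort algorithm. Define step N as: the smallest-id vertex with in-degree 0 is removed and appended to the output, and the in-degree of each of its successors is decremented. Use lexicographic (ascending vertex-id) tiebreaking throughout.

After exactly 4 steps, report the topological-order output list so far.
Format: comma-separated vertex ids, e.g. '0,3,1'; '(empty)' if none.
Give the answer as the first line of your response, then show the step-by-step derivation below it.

0,2,3,4

step 1: output 0; order=[0]; indeg=(0,3,0,1,1)
step 2: output 2; order=[0,2]; indeg=(0,2,0,0,0)
step 3: output 3; order=[0,2,3]; indeg=(0,1,0,0,0)
step 4: output 4; order=[0,2,3,4]; indeg=(0,0,0,0,0)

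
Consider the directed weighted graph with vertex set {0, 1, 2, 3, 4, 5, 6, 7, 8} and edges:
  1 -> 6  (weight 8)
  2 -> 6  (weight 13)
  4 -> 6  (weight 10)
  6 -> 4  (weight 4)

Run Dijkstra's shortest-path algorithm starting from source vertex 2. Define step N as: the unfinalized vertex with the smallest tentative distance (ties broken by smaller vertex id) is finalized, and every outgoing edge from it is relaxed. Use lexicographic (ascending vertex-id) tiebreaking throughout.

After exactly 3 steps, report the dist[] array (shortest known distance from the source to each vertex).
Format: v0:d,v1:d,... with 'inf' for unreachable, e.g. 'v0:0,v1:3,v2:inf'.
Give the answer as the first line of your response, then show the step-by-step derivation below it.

v0:inf,v1:inf,v2:0,v3:inf,v4:17,v5:inf,v6:13,v7:inf,v8:inf

step 1: dist = v0:inf,v1:inf,v2:0,v3:inf,v4:inf,v5:inf,v6:13,v7:inf,v8:inf
step 2: dist = v0:inf,v1:inf,v2:0,v3:inf,v4:17,v5:inf,v6:13,v7:inf,v8:inf
step 3: dist = v0:inf,v1:inf,v2:0,v3:inf,v4:17,v5:inf,v6:13,v7:inf,v8:inf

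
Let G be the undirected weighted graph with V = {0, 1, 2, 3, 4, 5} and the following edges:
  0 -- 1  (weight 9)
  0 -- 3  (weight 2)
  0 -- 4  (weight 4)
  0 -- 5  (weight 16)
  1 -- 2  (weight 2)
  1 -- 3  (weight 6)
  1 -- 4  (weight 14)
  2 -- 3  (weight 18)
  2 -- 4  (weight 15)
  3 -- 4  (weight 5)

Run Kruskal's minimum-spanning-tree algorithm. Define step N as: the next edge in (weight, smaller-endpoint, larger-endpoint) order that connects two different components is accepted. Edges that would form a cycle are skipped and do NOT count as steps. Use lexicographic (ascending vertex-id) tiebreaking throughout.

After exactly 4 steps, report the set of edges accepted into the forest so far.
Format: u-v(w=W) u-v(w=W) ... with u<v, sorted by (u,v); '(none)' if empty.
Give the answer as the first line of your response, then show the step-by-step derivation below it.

0-3(w=2) 0-4(w=4) 1-2(w=2) 1-3(w=6)

step 1: add edge 0-3 (w=2); MST = {0-3(w=2)}
step 2: add edge 1-2 (w=2); MST = {0-3(w=2) 1-2(w=2)}
step 3: add edge 0-4 (w=4); MST = {0-3(w=2) 0-4(w=4) 1-2(w=2)}
step 4: add edge 1-3 (w=6); MST = {0-3(w=2) 0-4(w=4) 1-2(w=2) 1-3(w=6)}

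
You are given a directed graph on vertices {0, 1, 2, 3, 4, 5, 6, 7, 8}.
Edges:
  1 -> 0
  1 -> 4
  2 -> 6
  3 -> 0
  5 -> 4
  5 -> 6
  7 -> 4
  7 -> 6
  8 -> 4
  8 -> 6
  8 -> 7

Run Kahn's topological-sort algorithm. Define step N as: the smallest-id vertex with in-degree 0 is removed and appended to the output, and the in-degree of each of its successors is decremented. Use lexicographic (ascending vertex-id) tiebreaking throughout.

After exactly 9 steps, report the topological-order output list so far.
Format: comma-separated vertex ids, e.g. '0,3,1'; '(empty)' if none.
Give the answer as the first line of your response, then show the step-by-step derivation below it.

1,2,3,0,5,8,7,4,6

step 1: output 1; order=[1]; indeg=(1,0,0,0,3,0,4,1,0)
step 2: output 2; order=[1,2]; indeg=(1,0,0,0,3,0,3,1,0)
step 3: output 3; order=[1,2,3]; indeg=(0,0,0,0,3,0,3,1,0)
step 4: output 0; order=[1,2,3,0]; indeg=(0,0,0,0,3,0,3,1,0)
step 5: output 5; order=[1,2,3,0,5]; indeg=(0,0,0,0,2,0,2,1,0)
step 6: output 8; order=[1,2,3,0,5,8]; indeg=(0,0,0,0,1,0,1,0,0)
step 7: output 7; order=[1,2,3,0,5,8,7]; indeg=(0,0,0,0,0,0,0,0,0)
step 8: output 4; order=[1,2,3,0,5,8,7,4]; indeg=(0,0,0,0,0,0,0,0,0)
step 9: output 6; order=[1,2,3,0,5,8,7,4,6]; indeg=(0,0,0,0,0,0,0,0,0)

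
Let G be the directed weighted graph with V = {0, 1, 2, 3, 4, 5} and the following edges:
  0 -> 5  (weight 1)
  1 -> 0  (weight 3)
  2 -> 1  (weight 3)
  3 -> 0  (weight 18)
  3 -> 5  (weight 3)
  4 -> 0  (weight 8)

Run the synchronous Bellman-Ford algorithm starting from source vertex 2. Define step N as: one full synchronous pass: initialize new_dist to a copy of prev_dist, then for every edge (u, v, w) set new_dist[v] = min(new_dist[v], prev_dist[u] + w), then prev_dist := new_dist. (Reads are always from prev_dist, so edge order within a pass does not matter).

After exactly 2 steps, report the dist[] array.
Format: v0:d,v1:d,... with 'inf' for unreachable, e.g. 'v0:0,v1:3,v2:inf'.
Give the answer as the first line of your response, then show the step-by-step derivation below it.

v0:6,v1:3,v2:0,v3:inf,v4:inf,v5:inf

step 1: dist = v0:inf,v1:3,v2:0,v3:inf,v4:inf,v5:inf
step 2: dist = v0:6,v1:3,v2:0,v3:inf,v4:inf,v5:inf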